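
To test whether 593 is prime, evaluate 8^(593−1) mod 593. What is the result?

8^1 ≡ 8 (mod 593)
8^2 ≡ 8^2 = 64 ≡ 64 (mod 593)
8^4 ≡ 64^2 = 4096 ≡ 538 (mod 593)
8^8 ≡ 538^2 = 289444 ≡ 60 (mod 593)
8^16 ≡ 60^2 = 3600 ≡ 42 (mod 593)
8^32 ≡ 42^2 = 1764 ≡ 578 (mod 593)
8^64 ≡ 578^2 = 334084 ≡ 225 (mod 593)
8^128 ≡ 225^2 = 50625 ≡ 220 (mod 593)
8^256 ≡ 220^2 = 48400 ≡ 367 (mod 593)
8^512 ≡ 367^2 = 134689 ≡ 78 (mod 593)
592 = 512 + 64 + 16 in binary powers of 2.
So 8^592 ≡ 78 · 225 · 42 ≡ 1 (mod 593).
Since the result is 1, base 8 gives no evidence that 593 is composite.

1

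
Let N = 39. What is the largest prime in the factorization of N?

39 = 3 · 13
13 is prime.
So 39 = 3 · 13; the largest prime factor is 13.

13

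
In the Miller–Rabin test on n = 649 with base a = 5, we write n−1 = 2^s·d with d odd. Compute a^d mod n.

643

649 − 1 = 648 = 2^3 · 81, so d = 81.
5^1 ≡ 5 (mod 649)
5^2 ≡ 5^2 = 25 ≡ 25 (mod 649)
5^4 ≡ 25^2 = 625 ≡ 625 (mod 649)
5^8 ≡ 625^2 = 390625 ≡ 576 (mod 649)
5^16 ≡ 576^2 = 331776 ≡ 137 (mod 649)
5^32 ≡ 137^2 = 18769 ≡ 597 (mod 649)
5^64 ≡ 597^2 = 356409 ≡ 108 (mod 649)
81 = 64 + 16 + 1 in binary powers of 2.
So 5^81 ≡ 108 · 137 · 5 ≡ 643 (mod 649).
Squaring chain: 643 → 36 → 647; never reaches −1, so base 5 is a Miller–Rabin witness that 649 is composite.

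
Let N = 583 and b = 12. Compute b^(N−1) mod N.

12^1 ≡ 12 (mod 583)
12^2 ≡ 12^2 = 144 ≡ 144 (mod 583)
12^4 ≡ 144^2 = 20736 ≡ 331 (mod 583)
12^8 ≡ 331^2 = 109561 ≡ 540 (mod 583)
12^16 ≡ 540^2 = 291600 ≡ 100 (mod 583)
12^32 ≡ 100^2 = 10000 ≡ 89 (mod 583)
12^64 ≡ 89^2 = 7921 ≡ 342 (mod 583)
12^128 ≡ 342^2 = 116964 ≡ 364 (mod 583)
12^256 ≡ 364^2 = 132496 ≡ 155 (mod 583)
12^512 ≡ 155^2 = 24025 ≡ 122 (mod 583)
582 = 512 + 64 + 4 + 2 in binary powers of 2.
So 12^582 ≡ 122 · 342 · 331 · 144 ≡ 221 (mod 583).
Since 221 ≠ 1, base 12 is a Fermat witness: 583 is composite.

221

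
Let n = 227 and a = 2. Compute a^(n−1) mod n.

1

2^1 ≡ 2 (mod 227)
2^2 ≡ 2^2 = 4 ≡ 4 (mod 227)
2^4 ≡ 4^2 = 16 ≡ 16 (mod 227)
2^8 ≡ 16^2 = 256 ≡ 29 (mod 227)
2^16 ≡ 29^2 = 841 ≡ 160 (mod 227)
2^32 ≡ 160^2 = 25600 ≡ 176 (mod 227)
2^64 ≡ 176^2 = 30976 ≡ 104 (mod 227)
2^128 ≡ 104^2 = 10816 ≡ 147 (mod 227)
226 = 128 + 64 + 32 + 2 in binary powers of 2.
So 2^226 ≡ 147 · 104 · 176 · 4 ≡ 1 (mod 227).
Since the result is 1, base 2 gives no evidence that 227 is composite.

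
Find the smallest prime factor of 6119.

29

6119 is odd.
Digit sum 17, not divisible by 3.
Ends in 9: not divisible by 5.
7: 6119 = 7·874 + 1
11: 6119 = 11·556 + 3
13: 6119 = 13·470 + 9
17: 6119 = 17·359 + 16
19: 6119 = 19·322 + 1
23: 6119 = 23·266 + 1
29: 6119 = 29·211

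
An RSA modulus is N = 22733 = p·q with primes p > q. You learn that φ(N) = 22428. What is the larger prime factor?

φ(n) = (p−1)(q−1) = n − (p+q) + 1, so p + q = 22733 − 22428 + 1 = 306.
p and q are the roots of t² − 306t + 22733 = 0.
Discriminant: 306² − 4·22733 = 93636 − 90932 = 2704; √2704 = 52.
q = (306 − 52)/2 = 127, p = (306 + 52)/2 = 179.
Check: 127 · 179 = 22733.

179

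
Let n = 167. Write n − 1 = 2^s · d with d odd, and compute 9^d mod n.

1

167 − 1 = 166 = 2^1 · 83, so d = 83.
9^1 ≡ 9 (mod 167)
9^2 ≡ 9^2 = 81 ≡ 81 (mod 167)
9^4 ≡ 81^2 = 6561 ≡ 48 (mod 167)
9^8 ≡ 48^2 = 2304 ≡ 133 (mod 167)
9^16 ≡ 133^2 = 17689 ≡ 154 (mod 167)
9^32 ≡ 154^2 = 23716 ≡ 2 (mod 167)
9^64 ≡ 2^2 = 4 ≡ 4 (mod 167)
83 = 64 + 16 + 2 + 1 in binary powers of 2.
So 9^83 ≡ 4 · 154 · 81 · 9 ≡ 1 (mod 167).
Since 9^d ≡ 1 (mod 167), base 9 does not prove 167 composite.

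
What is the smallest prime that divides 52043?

71

52043 is odd.
Digit sum 14, not divisible by 3.
Ends in 3: not divisible by 5.
7: 52043 = 7·7434 + 5
11: 52043 = 11·4731 + 2
13: 52043 = 13·4003 + 4
17: 52043 = 17·3061 + 6
19: 52043 = 19·2739 + 2
23: 52043 = 23·2262 + 17
29: 52043 = 29·1794 + 17
31: 52043 = 31·1678 + 25
37: 52043 = 37·1406 + 21
41: 52043 = 41·1269 + 14
43: 52043 = 43·1210 + 13
47: 52043 = 47·1107 + 14
53: 52043 = 53·981 + 50
59: 52043 = 59·882 + 5
61: 52043 = 61·853 + 10
67: 52043 = 67·776 + 51
71: 52043 = 71·733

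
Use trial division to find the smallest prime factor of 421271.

43

421271 is odd.
Digit sum 17, not divisible by 3.
Ends in 1: not divisible by 5.
7: 421271 = 7·60181 + 4
11: 421271 = 11·38297 + 4
13: 421271 = 13·32405 + 6
17: 421271 = 17·24780 + 11
19: 421271 = 19·22172 + 3
23: 421271 = 23·18316 + 3
29: 421271 = 29·14526 + 17
31: 421271 = 31·13589 + 12
37: 421271 = 37·11385 + 26
41: 421271 = 41·10274 + 37
43: 421271 = 43·9797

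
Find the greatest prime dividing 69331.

89

69331 = 19 · 3649
3649 = 41 · 89
89 is prime.
So 69331 = 19 · 41 · 89; the largest prime factor is 89.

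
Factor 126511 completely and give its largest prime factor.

53

126511 = 7 · 18073
18073 = 11 · 1643
1643 = 31 · 53
53 is prime.
So 126511 = 7 · 11 · 31 · 53; the largest prime factor is 53.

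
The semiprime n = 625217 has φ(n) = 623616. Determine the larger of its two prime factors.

929

φ(n) = (p−1)(q−1) = n − (p+q) + 1, so p + q = 625217 − 623616 + 1 = 1602.
p and q are the roots of t² − 1602t + 625217 = 0.
Discriminant: 1602² − 4·625217 = 2566404 − 2500868 = 65536; √65536 = 256.
q = (1602 − 256)/2 = 673, p = (1602 + 256)/2 = 929.
Check: 673 · 929 = 625217.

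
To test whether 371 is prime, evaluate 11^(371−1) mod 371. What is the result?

11^1 ≡ 11 (mod 371)
11^2 ≡ 11^2 = 121 ≡ 121 (mod 371)
11^4 ≡ 121^2 = 14641 ≡ 172 (mod 371)
11^8 ≡ 172^2 = 29584 ≡ 275 (mod 371)
11^16 ≡ 275^2 = 75625 ≡ 312 (mod 371)
11^32 ≡ 312^2 = 97344 ≡ 142 (mod 371)
11^64 ≡ 142^2 = 20164 ≡ 130 (mod 371)
11^128 ≡ 130^2 = 16900 ≡ 205 (mod 371)
11^256 ≡ 205^2 = 42025 ≡ 102 (mod 371)
370 = 256 + 64 + 32 + 16 + 2 in binary powers of 2.
So 11^370 ≡ 102 · 130 · 142 · 312 · 121 ≡ 354 (mod 371).
Since 354 ≠ 1, base 11 is a Fermat witness: 371 is composite.

354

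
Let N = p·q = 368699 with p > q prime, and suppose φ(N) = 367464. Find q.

φ(n) = (p−1)(q−1) = n − (p+q) + 1, so p + q = 368699 − 367464 + 1 = 1236.
p and q are the roots of t² − 1236t + 368699 = 0.
Discriminant: 1236² − 4·368699 = 1527696 − 1474796 = 52900; √52900 = 230.
q = (1236 − 230)/2 = 503, p = (1236 + 230)/2 = 733.
Check: 503 · 733 = 368699.

503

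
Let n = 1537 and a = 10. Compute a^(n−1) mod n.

10^1 ≡ 10 (mod 1537)
10^2 ≡ 10^2 = 100 ≡ 100 (mod 1537)
10^4 ≡ 100^2 = 10000 ≡ 778 (mod 1537)
10^8 ≡ 778^2 = 605284 ≡ 1243 (mod 1537)
10^16 ≡ 1243^2 = 1545049 ≡ 364 (mod 1537)
10^32 ≡ 364^2 = 132496 ≡ 314 (mod 1537)
10^64 ≡ 314^2 = 98596 ≡ 228 (mod 1537)
10^128 ≡ 228^2 = 51984 ≡ 1263 (mod 1537)
10^256 ≡ 1263^2 = 1595169 ≡ 1300 (mod 1537)
10^512 ≡ 1300^2 = 1690000 ≡ 837 (mod 1537)
10^1024 ≡ 837^2 = 700569 ≡ 1234 (mod 1537)
1536 = 1024 + 512 in binary powers of 2.
So 10^1536 ≡ 1234 · 837 ≡ 1531 (mod 1537).
Since 1531 ≠ 1, base 10 is a Fermat witness: 1537 is composite.

1531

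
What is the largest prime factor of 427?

61

427 = 7 · 61
61 is prime.
So 427 = 7 · 61; the largest prime factor is 61.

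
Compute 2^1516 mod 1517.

756

2^1 ≡ 2 (mod 1517)
2^2 ≡ 2^2 = 4 ≡ 4 (mod 1517)
2^4 ≡ 4^2 = 16 ≡ 16 (mod 1517)
2^8 ≡ 16^2 = 256 ≡ 256 (mod 1517)
2^16 ≡ 256^2 = 65536 ≡ 305 (mod 1517)
2^32 ≡ 305^2 = 93025 ≡ 488 (mod 1517)
2^64 ≡ 488^2 = 238144 ≡ 1492 (mod 1517)
2^128 ≡ 1492^2 = 2226064 ≡ 625 (mod 1517)
2^256 ≡ 625^2 = 390625 ≡ 756 (mod 1517)
2^512 ≡ 756^2 = 571536 ≡ 1144 (mod 1517)
2^1024 ≡ 1144^2 = 1308736 ≡ 1082 (mod 1517)
1516 = 1024 + 256 + 128 + 64 + 32 + 8 + 4 in binary powers of 2.
So 2^1516 ≡ 1082 · 756 · 625 · 1492 · 488 · 256 · 16 ≡ 756 (mod 1517).
Since 756 ≠ 1, base 2 is a Fermat witness: 1517 is composite.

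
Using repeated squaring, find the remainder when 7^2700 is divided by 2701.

2554

7^1 ≡ 7 (mod 2701)
7^2 ≡ 7^2 = 49 ≡ 49 (mod 2701)
7^4 ≡ 49^2 = 2401 ≡ 2401 (mod 2701)
7^8 ≡ 2401^2 = 5764801 ≡ 867 (mod 2701)
7^16 ≡ 867^2 = 751689 ≡ 811 (mod 2701)
7^32 ≡ 811^2 = 657721 ≡ 1378 (mod 2701)
7^64 ≡ 1378^2 = 1898884 ≡ 81 (mod 2701)
7^128 ≡ 81^2 = 6561 ≡ 1159 (mod 2701)
7^256 ≡ 1159^2 = 1343281 ≡ 884 (mod 2701)
7^512 ≡ 884^2 = 781456 ≡ 867 (mod 2701)
7^1024 ≡ 867^2 = 751689 ≡ 811 (mod 2701)
7^2048 ≡ 811^2 = 657721 ≡ 1378 (mod 2701)
2700 = 2048 + 512 + 128 + 8 + 4 in binary powers of 2.
So 7^2700 ≡ 1378 · 867 · 1159 · 867 · 2401 ≡ 2554 (mod 2701).
Since 2554 ≠ 1, base 7 is a Fermat witness: 2701 is composite.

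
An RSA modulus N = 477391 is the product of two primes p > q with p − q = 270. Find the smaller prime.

Since p = q + 270, we have 477391 = q(q + 270), so q² + 270q − 477391 = 0.
Discriminant: 270² + 4·477391 = 72900 + 1909564 = 1982464; √1982464 = 1408.
q = (−270 + 1408)/2 = 569, and p = q + 270 = 839.
Check: 569 · 839 = 477391.

569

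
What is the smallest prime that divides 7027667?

7027667 is odd.
Digit sum 35, not divisible by 3.
Ends in 7: not divisible by 5.
7: 7027667 = 7·1003952 + 3
11: 7027667 = 11·638878 + 9
13: 7027667 = 13·540589 + 10
17: 7027667 = 17·413392 + 3
19: 7027667 = 19·369877 + 4
23: 7027667 = 23·305550 + 17
29: 7027667 = 29·242333 + 10
31: 7027667 = 31·226698 + 29
37: 7027667 = 37·189936 + 35
41: 7027667 = 41·171406 + 21
43: 7027667 = 43·163434 + 5
47: 7027667 = 47·149524 + 39
53: 7027667 = 53·132597 + 26
59: 7027667 = 59·119113

59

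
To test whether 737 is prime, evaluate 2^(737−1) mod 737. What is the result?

86

2^1 ≡ 2 (mod 737)
2^2 ≡ 2^2 = 4 ≡ 4 (mod 737)
2^4 ≡ 4^2 = 16 ≡ 16 (mod 737)
2^8 ≡ 16^2 = 256 ≡ 256 (mod 737)
2^16 ≡ 256^2 = 65536 ≡ 680 (mod 737)
2^32 ≡ 680^2 = 462400 ≡ 301 (mod 737)
2^64 ≡ 301^2 = 90601 ≡ 687 (mod 737)
2^128 ≡ 687^2 = 471969 ≡ 289 (mod 737)
2^256 ≡ 289^2 = 83521 ≡ 240 (mod 737)
2^512 ≡ 240^2 = 57600 ≡ 114 (mod 737)
736 = 512 + 128 + 64 + 32 in binary powers of 2.
So 2^736 ≡ 114 · 289 · 687 · 301 ≡ 86 (mod 737).
Since 86 ≠ 1, base 2 is a Fermat witness: 737 is composite.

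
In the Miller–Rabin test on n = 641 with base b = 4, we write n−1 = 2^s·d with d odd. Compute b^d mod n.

383

641 − 1 = 640 = 2^7 · 5, so d = 5.
4^1 ≡ 4 (mod 641)
4^2 ≡ 4^2 = 16 ≡ 16 (mod 641)
4^4 ≡ 16^2 = 256 ≡ 256 (mod 641)
5 = 4 + 1 in binary powers of 2.
So 4^5 ≡ 256 · 4 ≡ 383 (mod 641).
Squaring chain: 383 → 541 → 385 → 154 → 640 → 1 → 1; reaches −1, so base 4 does not prove 641 composite.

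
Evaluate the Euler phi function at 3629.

3420

Factor: 3629 = 19 · 191.
φ(3629) = (19−1) · (191−1) = 18 · 190 = 3420.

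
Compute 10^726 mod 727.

1

10^1 ≡ 10 (mod 727)
10^2 ≡ 10^2 = 100 ≡ 100 (mod 727)
10^4 ≡ 100^2 = 10000 ≡ 549 (mod 727)
10^8 ≡ 549^2 = 301401 ≡ 423 (mod 727)
10^16 ≡ 423^2 = 178929 ≡ 87 (mod 727)
10^32 ≡ 87^2 = 7569 ≡ 299 (mod 727)
10^64 ≡ 299^2 = 89401 ≡ 707 (mod 727)
10^128 ≡ 707^2 = 499849 ≡ 400 (mod 727)
10^256 ≡ 400^2 = 160000 ≡ 60 (mod 727)
10^512 ≡ 60^2 = 3600 ≡ 692 (mod 727)
726 = 512 + 128 + 64 + 16 + 4 + 2 in binary powers of 2.
So 10^726 ≡ 692 · 400 · 707 · 87 · 549 · 100 ≡ 1 (mod 727).
Since the result is 1, base 10 gives no evidence that 727 is composite.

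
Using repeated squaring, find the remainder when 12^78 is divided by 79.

12^1 ≡ 12 (mod 79)
12^2 ≡ 12^2 = 144 ≡ 65 (mod 79)
12^4 ≡ 65^2 = 4225 ≡ 38 (mod 79)
12^8 ≡ 38^2 = 1444 ≡ 22 (mod 79)
12^16 ≡ 22^2 = 484 ≡ 10 (mod 79)
12^32 ≡ 10^2 = 100 ≡ 21 (mod 79)
12^64 ≡ 21^2 = 441 ≡ 46 (mod 79)
78 = 64 + 8 + 4 + 2 in binary powers of 2.
So 12^78 ≡ 46 · 22 · 38 · 65 ≡ 1 (mod 79).
Since the result is 1, base 12 gives no evidence that 79 is composite.

1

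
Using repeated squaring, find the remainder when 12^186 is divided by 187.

12^1 ≡ 12 (mod 187)
12^2 ≡ 12^2 = 144 ≡ 144 (mod 187)
12^4 ≡ 144^2 = 20736 ≡ 166 (mod 187)
12^8 ≡ 166^2 = 27556 ≡ 67 (mod 187)
12^16 ≡ 67^2 = 4489 ≡ 1 (mod 187)
12^32 ≡ 1^2 = 1 ≡ 1 (mod 187)
12^64 ≡ 1^2 = 1 ≡ 1 (mod 187)
12^128 ≡ 1^2 = 1 ≡ 1 (mod 187)
186 = 128 + 32 + 16 + 8 + 2 in binary powers of 2.
So 12^186 ≡ 1 · 1 · 1 · 67 · 144 ≡ 111 (mod 187).
Since 111 ≠ 1, base 12 is a Fermat witness: 187 is composite.

111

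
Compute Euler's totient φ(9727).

Factor: 9727 = 71 · 137.
φ(9727) = (71−1) · (137−1) = 70 · 136 = 9520.

9520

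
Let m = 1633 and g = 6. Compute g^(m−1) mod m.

6^1 ≡ 6 (mod 1633)
6^2 ≡ 6^2 = 36 ≡ 36 (mod 1633)
6^4 ≡ 36^2 = 1296 ≡ 1296 (mod 1633)
6^8 ≡ 1296^2 = 1679616 ≡ 892 (mod 1633)
6^16 ≡ 892^2 = 795664 ≡ 393 (mod 1633)
6^32 ≡ 393^2 = 154449 ≡ 947 (mod 1633)
6^64 ≡ 947^2 = 896809 ≡ 292 (mod 1633)
6^128 ≡ 292^2 = 85264 ≡ 348 (mod 1633)
6^256 ≡ 348^2 = 121104 ≡ 262 (mod 1633)
6^512 ≡ 262^2 = 68644 ≡ 58 (mod 1633)
6^1024 ≡ 58^2 = 3364 ≡ 98 (mod 1633)
1632 = 1024 + 512 + 64 + 32 in binary powers of 2.
So 6^1632 ≡ 98 · 58 · 292 · 947 ≡ 1549 (mod 1633).
Since 1549 ≠ 1, base 6 is a Fermat witness: 1633 is composite.

1549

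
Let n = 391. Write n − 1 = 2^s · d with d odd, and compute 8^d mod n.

391 − 1 = 390 = 2^1 · 195, so d = 195.
8^1 ≡ 8 (mod 391)
8^2 ≡ 8^2 = 64 ≡ 64 (mod 391)
8^4 ≡ 64^2 = 4096 ≡ 186 (mod 391)
8^8 ≡ 186^2 = 34596 ≡ 188 (mod 391)
8^16 ≡ 188^2 = 35344 ≡ 154 (mod 391)
8^32 ≡ 154^2 = 23716 ≡ 256 (mod 391)
8^64 ≡ 256^2 = 65536 ≡ 239 (mod 391)
8^128 ≡ 239^2 = 57121 ≡ 35 (mod 391)
195 = 128 + 64 + 2 + 1 in binary powers of 2.
So 8^195 ≡ 35 · 239 · 64 · 8 ≡ 257 (mod 391).
Squaring chain: 257; never reaches −1, so base 8 is a Miller–Rabin witness that 391 is composite.

257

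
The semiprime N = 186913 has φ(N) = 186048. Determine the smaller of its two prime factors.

409

φ(n) = (p−1)(q−1) = n − (p+q) + 1, so p + q = 186913 − 186048 + 1 = 866.
p and q are the roots of t² − 866t + 186913 = 0.
Discriminant: 866² − 4·186913 = 749956 − 747652 = 2304; √2304 = 48.
q = (866 − 48)/2 = 409, p = (866 + 48)/2 = 457.
Check: 409 · 457 = 186913.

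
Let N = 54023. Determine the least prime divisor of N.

89

54023 is odd.
Digit sum 14, not divisible by 3.
Ends in 3: not divisible by 5.
7: 54023 = 7·7717 + 4
11: 54023 = 11·4911 + 2
13: 54023 = 13·4155 + 8
17: 54023 = 17·3177 + 14
19: 54023 = 19·2843 + 6
23: 54023 = 23·2348 + 19
29: 54023 = 29·1862 + 25
31: 54023 = 31·1742 + 21
37: 54023 = 37·1460 + 3
41: 54023 = 41·1317 + 26
43: 54023 = 43·1256 + 15
47: 54023 = 47·1149 + 20
53: 54023 = 53·1019 + 16
59: 54023 = 59·915 + 38
61: 54023 = 61·885 + 38
67: 54023 = 67·806 + 21
71: 54023 = 71·760 + 63
73: 54023 = 73·740 + 3
79: 54023 = 79·683 + 66
83: 54023 = 83·650 + 73
89: 54023 = 89·607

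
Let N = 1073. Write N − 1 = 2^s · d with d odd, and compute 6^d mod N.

1073 − 1 = 1072 = 2^4 · 67, so d = 67.
6^1 ≡ 6 (mod 1073)
6^2 ≡ 6^2 = 36 ≡ 36 (mod 1073)
6^4 ≡ 36^2 = 1296 ≡ 223 (mod 1073)
6^8 ≡ 223^2 = 49729 ≡ 371 (mod 1073)
6^16 ≡ 371^2 = 137641 ≡ 297 (mod 1073)
6^32 ≡ 297^2 = 88209 ≡ 223 (mod 1073)
6^64 ≡ 223^2 = 49729 ≡ 371 (mod 1073)
67 = 64 + 2 + 1 in binary powers of 2.
So 6^67 ≡ 371 · 36 · 6 ≡ 734 (mod 1073).
Squaring chain: 734 → 110 → 297 → 223; never reaches −1, so base 6 is a Miller–Rabin witness that 1073 is composite.

734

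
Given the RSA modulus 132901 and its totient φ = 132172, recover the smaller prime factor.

φ(n) = (p−1)(q−1) = n − (p+q) + 1, so p + q = 132901 − 132172 + 1 = 730.
p and q are the roots of t² − 730t + 132901 = 0.
Discriminant: 730² − 4·132901 = 532900 − 531604 = 1296; √1296 = 36.
q = (730 − 36)/2 = 347, p = (730 + 36)/2 = 383.
Check: 347 · 383 = 132901.

347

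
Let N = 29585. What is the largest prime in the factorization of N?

29585 = 5 · 5917
5917 = 61 · 97
97 is prime.
So 29585 = 5 · 61 · 97; the largest prime factor is 97.

97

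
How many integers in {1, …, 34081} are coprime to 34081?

33712

Factor: 34081 = 173 · 197.
φ(34081) = (173−1) · (197−1) = 172 · 196 = 33712.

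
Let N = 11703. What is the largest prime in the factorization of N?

11703 = 3 · 3901
3901 = 47 · 83
83 is prime.
So 11703 = 3 · 47 · 83; the largest prime factor is 83.

83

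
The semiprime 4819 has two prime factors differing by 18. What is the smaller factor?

Since p = q + 18, we have 4819 = q(q + 18), so q² + 18q − 4819 = 0.
Discriminant: 18² + 4·4819 = 324 + 19276 = 19600; √19600 = 140.
q = (−18 + 140)/2 = 61, and p = q + 18 = 79.
Check: 61 · 79 = 4819.

61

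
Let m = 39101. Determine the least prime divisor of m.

39101 is odd.
Digit sum 14, not divisible by 3.
Ends in 1: not divisible by 5.
7: 39101 = 7·5585 + 6
11: 39101 = 11·3554 + 7
13: 39101 = 13·3007 + 10
17: 39101 = 17·2300 + 1
19: 39101 = 19·2057 + 18
23: 39101 = 23·1700 + 1
29: 39101 = 29·1348 + 9
31: 39101 = 31·1261 + 10
37: 39101 = 37·1056 + 29
41: 39101 = 41·953 + 28
43: 39101 = 43·909 + 14
47: 39101 = 47·831 + 44
53: 39101 = 53·737 + 40
59: 39101 = 59·662 + 43
61: 39101 = 61·641

61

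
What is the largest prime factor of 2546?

67

2546 = 2 · 1273
1273 = 19 · 67
67 is prime.
So 2546 = 2 · 19 · 67; the largest prime factor is 67.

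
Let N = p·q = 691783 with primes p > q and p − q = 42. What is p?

853

Since p = q + 42, we have 691783 = q(q + 42), so q² + 42q − 691783 = 0.
Discriminant: 42² + 4·691783 = 1764 + 2767132 = 2768896; √2768896 = 1664.
q = (−42 + 1664)/2 = 811, and p = q + 42 = 853.
Check: 811 · 853 = 691783.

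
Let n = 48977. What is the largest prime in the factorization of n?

67

48977 = 17 · 2881
2881 = 43 · 67
67 is prime.
So 48977 = 17 · 43 · 67; the largest prime factor is 67.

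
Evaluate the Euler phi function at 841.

812

Factor: 841 = 29^2.
φ(841) = 29^1·(29−1) = 812.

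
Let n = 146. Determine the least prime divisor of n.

146 is even: 2 divides it.

2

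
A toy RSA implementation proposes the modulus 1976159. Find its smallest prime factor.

1976159 is odd.
Digit sum 38, not divisible by 3.
Ends in 9: not divisible by 5.
7: 1976159 = 7·282308 + 3
11: 1976159 = 11·179650 + 9
13: 1976159 = 13·152012 + 3
17: 1976159 = 17·116244 + 11
19: 1976159 = 19·104008 + 7
23: 1976159 = 23·85919 + 22
29: 1976159 = 29·68143 + 12
31: 1976159 = 31·63747 + 2
37: 1976159 = 37·53409 + 26
41: 1976159 = 41·48199

41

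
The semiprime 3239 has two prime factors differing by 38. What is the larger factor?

Since p = q + 38, we have 3239 = q(q + 38), so q² + 38q − 3239 = 0.
Discriminant: 38² + 4·3239 = 1444 + 12956 = 14400; √14400 = 120.
q = (−38 + 120)/2 = 41, and p = q + 38 = 79.
Check: 41 · 79 = 3239.

79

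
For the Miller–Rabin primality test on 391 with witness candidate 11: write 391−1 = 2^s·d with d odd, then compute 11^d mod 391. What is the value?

391 − 1 = 390 = 2^1 · 195, so d = 195.
11^1 ≡ 11 (mod 391)
11^2 ≡ 11^2 = 121 ≡ 121 (mod 391)
11^4 ≡ 121^2 = 14641 ≡ 174 (mod 391)
11^8 ≡ 174^2 = 30276 ≡ 169 (mod 391)
11^16 ≡ 169^2 = 28561 ≡ 18 (mod 391)
11^32 ≡ 18^2 = 324 ≡ 324 (mod 391)
11^64 ≡ 324^2 = 104976 ≡ 188 (mod 391)
11^128 ≡ 188^2 = 35344 ≡ 154 (mod 391)
195 = 128 + 64 + 2 + 1 in binary powers of 2.
So 11^195 ≡ 154 · 188 · 121 · 11 ≡ 107 (mod 391).
Squaring chain: 107; never reaches −1, so base 11 is a Miller–Rabin witness that 391 is composite.

107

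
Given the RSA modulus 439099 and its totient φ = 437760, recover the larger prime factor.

769

φ(n) = (p−1)(q−1) = n − (p+q) + 1, so p + q = 439099 − 437760 + 1 = 1340.
p and q are the roots of t² − 1340t + 439099 = 0.
Discriminant: 1340² − 4·439099 = 1795600 − 1756396 = 39204; √39204 = 198.
q = (1340 − 198)/2 = 571, p = (1340 + 198)/2 = 769.
Check: 571 · 769 = 439099.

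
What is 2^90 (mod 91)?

2^1 ≡ 2 (mod 91)
2^2 ≡ 2^2 = 4 ≡ 4 (mod 91)
2^4 ≡ 4^2 = 16 ≡ 16 (mod 91)
2^8 ≡ 16^2 = 256 ≡ 74 (mod 91)
2^16 ≡ 74^2 = 5476 ≡ 16 (mod 91)
2^32 ≡ 16^2 = 256 ≡ 74 (mod 91)
2^64 ≡ 74^2 = 5476 ≡ 16 (mod 91)
90 = 64 + 16 + 8 + 2 in binary powers of 2.
So 2^90 ≡ 16 · 16 · 74 · 4 ≡ 64 (mod 91).
Since 64 ≠ 1, base 2 is a Fermat witness: 91 is composite.

64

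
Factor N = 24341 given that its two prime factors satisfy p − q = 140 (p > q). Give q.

Since p = q + 140, we have 24341 = q(q + 140), so q² + 140q − 24341 = 0.
Discriminant: 140² + 4·24341 = 19600 + 97364 = 116964; √116964 = 342.
q = (−140 + 342)/2 = 101, and p = q + 140 = 241.
Check: 101 · 241 = 24341.

101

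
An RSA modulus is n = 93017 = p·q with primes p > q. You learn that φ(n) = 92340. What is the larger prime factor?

φ(n) = (p−1)(q−1) = n − (p+q) + 1, so p + q = 93017 − 92340 + 1 = 678.
p and q are the roots of t² − 678t + 93017 = 0.
Discriminant: 678² − 4·93017 = 459684 − 372068 = 87616; √87616 = 296.
q = (678 − 296)/2 = 191, p = (678 + 296)/2 = 487.
Check: 191 · 487 = 93017.

487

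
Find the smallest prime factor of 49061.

71

49061 is odd.
Digit sum 20, not divisible by 3.
Ends in 1: not divisible by 5.
7: 49061 = 7·7008 + 5
11: 49061 = 11·4460 + 1
13: 49061 = 13·3773 + 12
17: 49061 = 17·2885 + 16
19: 49061 = 19·2582 + 3
23: 49061 = 23·2133 + 2
29: 49061 = 29·1691 + 22
31: 49061 = 31·1582 + 19
37: 49061 = 37·1325 + 36
41: 49061 = 41·1196 + 25
43: 49061 = 43·1140 + 41
47: 49061 = 47·1043 + 40
53: 49061 = 53·925 + 36
59: 49061 = 59·831 + 32
61: 49061 = 61·804 + 17
67: 49061 = 67·732 + 17
71: 49061 = 71·691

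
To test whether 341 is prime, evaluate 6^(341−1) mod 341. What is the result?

56

6^1 ≡ 6 (mod 341)
6^2 ≡ 6^2 = 36 ≡ 36 (mod 341)
6^4 ≡ 36^2 = 1296 ≡ 273 (mod 341)
6^8 ≡ 273^2 = 74529 ≡ 191 (mod 341)
6^16 ≡ 191^2 = 36481 ≡ 335 (mod 341)
6^32 ≡ 335^2 = 112225 ≡ 36 (mod 341)
6^64 ≡ 36^2 = 1296 ≡ 273 (mod 341)
6^128 ≡ 273^2 = 74529 ≡ 191 (mod 341)
6^256 ≡ 191^2 = 36481 ≡ 335 (mod 341)
340 = 256 + 64 + 16 + 4 in binary powers of 2.
So 6^340 ≡ 335 · 273 · 335 · 273 ≡ 56 (mod 341).
Since 56 ≠ 1, base 6 is a Fermat witness: 341 is composite.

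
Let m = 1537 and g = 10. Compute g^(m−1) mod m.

1531

10^1 ≡ 10 (mod 1537)
10^2 ≡ 10^2 = 100 ≡ 100 (mod 1537)
10^4 ≡ 100^2 = 10000 ≡ 778 (mod 1537)
10^8 ≡ 778^2 = 605284 ≡ 1243 (mod 1537)
10^16 ≡ 1243^2 = 1545049 ≡ 364 (mod 1537)
10^32 ≡ 364^2 = 132496 ≡ 314 (mod 1537)
10^64 ≡ 314^2 = 98596 ≡ 228 (mod 1537)
10^128 ≡ 228^2 = 51984 ≡ 1263 (mod 1537)
10^256 ≡ 1263^2 = 1595169 ≡ 1300 (mod 1537)
10^512 ≡ 1300^2 = 1690000 ≡ 837 (mod 1537)
10^1024 ≡ 837^2 = 700569 ≡ 1234 (mod 1537)
1536 = 1024 + 512 in binary powers of 2.
So 10^1536 ≡ 1234 · 837 ≡ 1531 (mod 1537).
Since 1531 ≠ 1, base 10 is a Fermat witness: 1537 is composite.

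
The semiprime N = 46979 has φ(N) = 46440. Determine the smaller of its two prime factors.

109

φ(n) = (p−1)(q−1) = n − (p+q) + 1, so p + q = 46979 − 46440 + 1 = 540.
p and q are the roots of t² − 540t + 46979 = 0.
Discriminant: 540² − 4·46979 = 291600 − 187916 = 103684; √103684 = 322.
q = (540 − 322)/2 = 109, p = (540 + 322)/2 = 431.
Check: 109 · 431 = 46979.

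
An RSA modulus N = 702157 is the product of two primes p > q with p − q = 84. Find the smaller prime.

797

Since p = q + 84, we have 702157 = q(q + 84), so q² + 84q − 702157 = 0.
Discriminant: 84² + 4·702157 = 7056 + 2808628 = 2815684; √2815684 = 1678.
q = (−84 + 1678)/2 = 797, and p = q + 84 = 881.
Check: 797 · 881 = 702157.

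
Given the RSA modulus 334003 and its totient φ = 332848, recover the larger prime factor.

587

φ(n) = (p−1)(q−1) = n − (p+q) + 1, so p + q = 334003 − 332848 + 1 = 1156.
p and q are the roots of t² − 1156t + 334003 = 0.
Discriminant: 1156² − 4·334003 = 1336336 − 1336012 = 324; √324 = 18.
q = (1156 − 18)/2 = 569, p = (1156 + 18)/2 = 587.
Check: 569 · 587 = 334003.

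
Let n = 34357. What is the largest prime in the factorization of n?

34357 = 17 · 2021
2021 = 43 · 47
47 is prime.
So 34357 = 17 · 43 · 47; the largest prime factor is 47.

47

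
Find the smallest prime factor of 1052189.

1052189 is odd.
Digit sum 26, not divisible by 3.
Ends in 9: not divisible by 5.
7: 1052189 = 7·150312 + 5
11: 1052189 = 11·95653 + 6
13: 1052189 = 13·80937 + 8
17: 1052189 = 17·61893 + 8
19: 1052189 = 19·55378 + 7
23: 1052189 = 23·45747 + 8
29: 1052189 = 29·36282 + 11
31: 1052189 = 31·33941 + 18
37: 1052189 = 37·28437 + 20
41: 1052189 = 41·25663 + 6
43: 1052189 = 43·24469 + 22
47: 1052189 = 47·22387

47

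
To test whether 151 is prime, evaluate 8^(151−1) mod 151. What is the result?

1

8^1 ≡ 8 (mod 151)
8^2 ≡ 8^2 = 64 ≡ 64 (mod 151)
8^4 ≡ 64^2 = 4096 ≡ 19 (mod 151)
8^8 ≡ 19^2 = 361 ≡ 59 (mod 151)
8^16 ≡ 59^2 = 3481 ≡ 8 (mod 151)
8^32 ≡ 8^2 = 64 ≡ 64 (mod 151)
8^64 ≡ 64^2 = 4096 ≡ 19 (mod 151)
8^128 ≡ 19^2 = 361 ≡ 59 (mod 151)
150 = 128 + 16 + 4 + 2 in binary powers of 2.
So 8^150 ≡ 59 · 8 · 19 · 64 ≡ 1 (mod 151).
Since the result is 1, base 8 gives no evidence that 151 is composite.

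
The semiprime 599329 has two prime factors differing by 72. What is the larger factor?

811

Since p = q + 72, we have 599329 = q(q + 72), so q² + 72q − 599329 = 0.
Discriminant: 72² + 4·599329 = 5184 + 2397316 = 2402500; √2402500 = 1550.
q = (−72 + 1550)/2 = 739, and p = q + 72 = 811.
Check: 739 · 811 = 599329.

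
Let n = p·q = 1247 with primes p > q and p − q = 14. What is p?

43

Since p = q + 14, we have 1247 = q(q + 14), so q² + 14q − 1247 = 0.
Discriminant: 14² + 4·1247 = 196 + 4988 = 5184; √5184 = 72.
q = (−14 + 72)/2 = 29, and p = q + 14 = 43.
Check: 29 · 43 = 1247.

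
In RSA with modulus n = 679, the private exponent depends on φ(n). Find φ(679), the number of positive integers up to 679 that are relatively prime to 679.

Factor: 679 = 7 · 97.
φ(679) = (7−1) · (97−1) = 6 · 96 = 576.

576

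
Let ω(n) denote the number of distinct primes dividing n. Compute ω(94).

94 = 2 · 47
94 = 2 · 47, which has 2 distinct prime factors.

2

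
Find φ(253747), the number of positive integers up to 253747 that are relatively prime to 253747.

230880

Factor: 253747 = 13 · 131 · 149.
φ(253747) = (13−1) · (131−1) · (149−1) = 12 · 130 · 148 = 230880.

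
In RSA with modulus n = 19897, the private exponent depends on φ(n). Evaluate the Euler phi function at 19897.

19600

Factor: 19897 = 101 · 197.
φ(19897) = (101−1) · (197−1) = 100 · 196 = 19600.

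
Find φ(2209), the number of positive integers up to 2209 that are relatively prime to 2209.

2162

Factor: 2209 = 47^2.
φ(2209) = 47^1·(47−1) = 2162.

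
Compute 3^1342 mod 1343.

3^1 ≡ 3 (mod 1343)
3^2 ≡ 3^2 = 9 ≡ 9 (mod 1343)
3^4 ≡ 9^2 = 81 ≡ 81 (mod 1343)
3^8 ≡ 81^2 = 6561 ≡ 1189 (mod 1343)
3^16 ≡ 1189^2 = 1413721 ≡ 885 (mod 1343)
3^32 ≡ 885^2 = 783225 ≡ 256 (mod 1343)
3^64 ≡ 256^2 = 65536 ≡ 1072 (mod 1343)
3^128 ≡ 1072^2 = 1149184 ≡ 919 (mod 1343)
3^256 ≡ 919^2 = 844561 ≡ 1157 (mod 1343)
3^512 ≡ 1157^2 = 1338649 ≡ 1021 (mod 1343)
3^1024 ≡ 1021^2 = 1042441 ≡ 273 (mod 1343)
1342 = 1024 + 256 + 32 + 16 + 8 + 4 + 2 in binary powers of 2.
So 3^1342 ≡ 273 · 1157 · 256 · 885 · 1189 · 81 · 9 ≡ 648 (mod 1343).
Since 648 ≠ 1, base 3 is a Fermat witness: 1343 is composite.

648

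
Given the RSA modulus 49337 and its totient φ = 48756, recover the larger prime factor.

φ(n) = (p−1)(q−1) = n − (p+q) + 1, so p + q = 49337 − 48756 + 1 = 582.
p and q are the roots of t² − 582t + 49337 = 0.
Discriminant: 582² − 4·49337 = 338724 − 197348 = 141376; √141376 = 376.
q = (582 − 376)/2 = 103, p = (582 + 376)/2 = 479.
Check: 103 · 479 = 49337.

479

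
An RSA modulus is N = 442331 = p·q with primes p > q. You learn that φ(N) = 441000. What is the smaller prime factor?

φ(n) = (p−1)(q−1) = n − (p+q) + 1, so p + q = 442331 − 441000 + 1 = 1332.
p and q are the roots of t² − 1332t + 442331 = 0.
Discriminant: 1332² − 4·442331 = 1774224 − 1769324 = 4900; √4900 = 70.
q = (1332 − 70)/2 = 631, p = (1332 + 70)/2 = 701.
Check: 631 · 701 = 442331.

631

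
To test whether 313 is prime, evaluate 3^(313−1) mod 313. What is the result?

1

3^1 ≡ 3 (mod 313)
3^2 ≡ 3^2 = 9 ≡ 9 (mod 313)
3^4 ≡ 9^2 = 81 ≡ 81 (mod 313)
3^8 ≡ 81^2 = 6561 ≡ 301 (mod 313)
3^16 ≡ 301^2 = 90601 ≡ 144 (mod 313)
3^32 ≡ 144^2 = 20736 ≡ 78 (mod 313)
3^64 ≡ 78^2 = 6084 ≡ 137 (mod 313)
3^128 ≡ 137^2 = 18769 ≡ 302 (mod 313)
3^256 ≡ 302^2 = 91204 ≡ 121 (mod 313)
312 = 256 + 32 + 16 + 8 in binary powers of 2.
So 3^312 ≡ 121 · 78 · 144 · 301 ≡ 1 (mod 313).
Since the result is 1, base 3 gives no evidence that 313 is composite.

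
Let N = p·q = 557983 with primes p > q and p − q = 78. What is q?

Since p = q + 78, we have 557983 = q(q + 78), so q² + 78q − 557983 = 0.
Discriminant: 78² + 4·557983 = 6084 + 2231932 = 2238016; √2238016 = 1496.
q = (−78 + 1496)/2 = 709, and p = q + 78 = 787.
Check: 709 · 787 = 557983.

709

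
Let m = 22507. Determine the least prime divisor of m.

22507 is odd.
Digit sum 16, not divisible by 3.
Ends in 7: not divisible by 5.
7: 22507 = 7·3215 + 2
11: 22507 = 11·2046 + 1
13: 22507 = 13·1731 + 4
17: 22507 = 17·1323 + 16
19: 22507 = 19·1184 + 11
23: 22507 = 23·978 + 13
29: 22507 = 29·776 + 3
31: 22507 = 31·726 + 1
37: 22507 = 37·608 + 11
41: 22507 = 41·548 + 39
43: 22507 = 43·523 + 18
47: 22507 = 47·478 + 41
53: 22507 = 53·424 + 35
59: 22507 = 59·381 + 28
61: 22507 = 61·368 + 59
67: 22507 = 67·335 + 62
71: 22507 = 71·317

71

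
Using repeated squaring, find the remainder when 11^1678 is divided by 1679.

11^1 ≡ 11 (mod 1679)
11^2 ≡ 11^2 = 121 ≡ 121 (mod 1679)
11^4 ≡ 121^2 = 14641 ≡ 1209 (mod 1679)
11^8 ≡ 1209^2 = 1461681 ≡ 951 (mod 1679)
11^16 ≡ 951^2 = 904401 ≡ 1099 (mod 1679)
11^32 ≡ 1099^2 = 1207801 ≡ 600 (mod 1679)
11^64 ≡ 600^2 = 360000 ≡ 694 (mod 1679)
11^128 ≡ 694^2 = 481636 ≡ 1442 (mod 1679)
11^256 ≡ 1442^2 = 2079364 ≡ 762 (mod 1679)
11^512 ≡ 762^2 = 580644 ≡ 1389 (mod 1679)
11^1024 ≡ 1389^2 = 1929321 ≡ 150 (mod 1679)
1678 = 1024 + 512 + 128 + 8 + 4 + 2 in binary powers of 2.
So 11^1678 ≡ 150 · 1389 · 1442 · 951 · 1209 · 121 ≡ 791 (mod 1679).
Since 791 ≠ 1, base 11 is a Fermat witness: 1679 is composite.

791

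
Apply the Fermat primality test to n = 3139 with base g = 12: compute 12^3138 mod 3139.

12^1 ≡ 12 (mod 3139)
12^2 ≡ 12^2 = 144 ≡ 144 (mod 3139)
12^4 ≡ 144^2 = 20736 ≡ 1902 (mod 3139)
12^8 ≡ 1902^2 = 3617604 ≡ 1476 (mod 3139)
12^16 ≡ 1476^2 = 2178576 ≡ 110 (mod 3139)
12^32 ≡ 110^2 = 12100 ≡ 2683 (mod 3139)
12^64 ≡ 2683^2 = 7198489 ≡ 762 (mod 3139)
12^128 ≡ 762^2 = 580644 ≡ 3068 (mod 3139)
12^256 ≡ 3068^2 = 9412624 ≡ 1902 (mod 3139)
12^512 ≡ 1902^2 = 3617604 ≡ 1476 (mod 3139)
12^1024 ≡ 1476^2 = 2178576 ≡ 110 (mod 3139)
12^2048 ≡ 110^2 = 12100 ≡ 2683 (mod 3139)
3138 = 2048 + 1024 + 64 + 2 in binary powers of 2.
So 12^3138 ≡ 2683 · 110 · 762 · 144 ≡ 649 (mod 3139).
Since 649 ≠ 1, base 12 is a Fermat witness: 3139 is composite.

649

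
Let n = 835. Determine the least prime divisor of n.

835 is odd.
Digit sum 16, not divisible by 3.
Ends in 5: divisible by 5.

5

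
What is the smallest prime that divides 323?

17

323 is odd.
Digit sum 8, not divisible by 3.
Ends in 3: not divisible by 5.
7: 323 = 7·46 + 1
11: 323 = 11·29 + 4
13: 323 = 13·24 + 11
17: 323 = 17·19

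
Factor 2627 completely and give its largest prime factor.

71

2627 = 37 · 71
71 is prime.
So 2627 = 37 · 71; the largest prime factor is 71.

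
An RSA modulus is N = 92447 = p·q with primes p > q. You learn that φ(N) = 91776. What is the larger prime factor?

479

φ(n) = (p−1)(q−1) = n − (p+q) + 1, so p + q = 92447 − 91776 + 1 = 672.
p and q are the roots of t² − 672t + 92447 = 0.
Discriminant: 672² − 4·92447 = 451584 − 369788 = 81796; √81796 = 286.
q = (672 − 286)/2 = 193, p = (672 + 286)/2 = 479.
Check: 193 · 479 = 92447.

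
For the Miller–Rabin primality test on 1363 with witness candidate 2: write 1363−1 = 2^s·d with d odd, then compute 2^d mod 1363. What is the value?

686

1363 − 1 = 1362 = 2^1 · 681, so d = 681.
2^1 ≡ 2 (mod 1363)
2^2 ≡ 2^2 = 4 ≡ 4 (mod 1363)
2^4 ≡ 4^2 = 16 ≡ 16 (mod 1363)
2^8 ≡ 16^2 = 256 ≡ 256 (mod 1363)
2^16 ≡ 256^2 = 65536 ≡ 112 (mod 1363)
2^32 ≡ 112^2 = 12544 ≡ 277 (mod 1363)
2^64 ≡ 277^2 = 76729 ≡ 401 (mod 1363)
2^128 ≡ 401^2 = 160801 ≡ 1330 (mod 1363)
2^256 ≡ 1330^2 = 1768900 ≡ 1089 (mod 1363)
2^512 ≡ 1089^2 = 1185921 ≡ 111 (mod 1363)
681 = 512 + 128 + 32 + 8 + 1 in binary powers of 2.
So 2^681 ≡ 111 · 1330 · 277 · 256 · 2 ≡ 686 (mod 1363).
Squaring chain: 686; never reaches −1, so base 2 is a Miller–Rabin witness that 1363 is composite.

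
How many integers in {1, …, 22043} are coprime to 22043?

18216

Factor: 22043 = 7 · 47 · 67.
φ(22043) = (7−1) · (47−1) · (67−1) = 6 · 46 · 66 = 18216.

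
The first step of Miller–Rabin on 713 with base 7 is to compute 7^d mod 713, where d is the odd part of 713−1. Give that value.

713 − 1 = 712 = 2^3 · 89, so d = 89.
7^1 ≡ 7 (mod 713)
7^2 ≡ 7^2 = 49 ≡ 49 (mod 713)
7^4 ≡ 49^2 = 2401 ≡ 262 (mod 713)
7^8 ≡ 262^2 = 68644 ≡ 196 (mod 713)
7^16 ≡ 196^2 = 38416 ≡ 627 (mod 713)
7^32 ≡ 627^2 = 393129 ≡ 266 (mod 713)
7^64 ≡ 266^2 = 70756 ≡ 169 (mod 713)
89 = 64 + 16 + 8 + 1 in binary powers of 2.
So 7^89 ≡ 169 · 627 · 196 · 7 ≡ 536 (mod 713).
Squaring chain: 536 → 670 → 423; never reaches −1, so base 7 is a Miller–Rabin witness that 713 is composite.

536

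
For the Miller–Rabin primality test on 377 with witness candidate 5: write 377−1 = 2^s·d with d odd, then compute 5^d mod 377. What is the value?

377 − 1 = 376 = 2^3 · 47, so d = 47.
5^1 ≡ 5 (mod 377)
5^2 ≡ 5^2 = 25 ≡ 25 (mod 377)
5^4 ≡ 25^2 = 625 ≡ 248 (mod 377)
5^8 ≡ 248^2 = 61504 ≡ 53 (mod 377)
5^16 ≡ 53^2 = 2809 ≡ 170 (mod 377)
5^32 ≡ 170^2 = 28900 ≡ 248 (mod 377)
47 = 32 + 8 + 4 + 2 + 1 in binary powers of 2.
So 5^47 ≡ 248 · 53 · 248 · 25 · 5 ≡ 138 (mod 377).
Squaring chain: 138 → 194 → 313; never reaches −1, so base 5 is a Miller–Rabin witness that 377 is composite.

138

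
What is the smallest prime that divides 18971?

61

18971 is odd.
Digit sum 26, not divisible by 3.
Ends in 1: not divisible by 5.
7: 18971 = 7·2710 + 1
11: 18971 = 11·1724 + 7
13: 18971 = 13·1459 + 4
17: 18971 = 17·1115 + 16
19: 18971 = 19·998 + 9
23: 18971 = 23·824 + 19
29: 18971 = 29·654 + 5
31: 18971 = 31·611 + 30
37: 18971 = 37·512 + 27
41: 18971 = 41·462 + 29
43: 18971 = 43·441 + 8
47: 18971 = 47·403 + 30
53: 18971 = 53·357 + 50
59: 18971 = 59·321 + 32
61: 18971 = 61·311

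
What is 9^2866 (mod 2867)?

9^1 ≡ 9 (mod 2867)
9^2 ≡ 9^2 = 81 ≡ 81 (mod 2867)
9^4 ≡ 81^2 = 6561 ≡ 827 (mod 2867)
9^8 ≡ 827^2 = 683929 ≡ 1583 (mod 2867)
9^16 ≡ 1583^2 = 2505889 ≡ 131 (mod 2867)
9^32 ≡ 131^2 = 17161 ≡ 2826 (mod 2867)
9^64 ≡ 2826^2 = 7986276 ≡ 1681 (mod 2867)
9^128 ≡ 1681^2 = 2825761 ≡ 1766 (mod 2867)
9^256 ≡ 1766^2 = 3118756 ≡ 2327 (mod 2867)
9^512 ≡ 2327^2 = 5414929 ≡ 2033 (mod 2867)
9^1024 ≡ 2033^2 = 4133089 ≡ 1742 (mod 2867)
9^2048 ≡ 1742^2 = 3034564 ≡ 1278 (mod 2867)
2866 = 2048 + 512 + 256 + 32 + 16 + 2 in binary powers of 2.
So 9^2866 ≡ 1278 · 2033 · 2327 · 2826 · 131 · 81 ≡ 619 (mod 2867).
Since 619 ≠ 1, base 9 is a Fermat witness: 2867 is composite.

619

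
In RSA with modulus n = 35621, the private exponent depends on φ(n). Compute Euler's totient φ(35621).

Factor: 35621 = 179 · 199.
φ(35621) = (179−1) · (199−1) = 178 · 198 = 35244.

35244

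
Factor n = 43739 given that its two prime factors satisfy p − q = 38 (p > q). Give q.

191

Since p = q + 38, we have 43739 = q(q + 38), so q² + 38q − 43739 = 0.
Discriminant: 38² + 4·43739 = 1444 + 174956 = 176400; √176400 = 420.
q = (−38 + 420)/2 = 191, and p = q + 38 = 229.
Check: 191 · 229 = 43739.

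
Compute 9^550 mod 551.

9^1 ≡ 9 (mod 551)
9^2 ≡ 9^2 = 81 ≡ 81 (mod 551)
9^4 ≡ 81^2 = 6561 ≡ 500 (mod 551)
9^8 ≡ 500^2 = 250000 ≡ 397 (mod 551)
9^16 ≡ 397^2 = 157609 ≡ 23 (mod 551)
9^32 ≡ 23^2 = 529 ≡ 529 (mod 551)
9^64 ≡ 529^2 = 279841 ≡ 484 (mod 551)
9^128 ≡ 484^2 = 234256 ≡ 81 (mod 551)
9^256 ≡ 81^2 = 6561 ≡ 500 (mod 551)
9^512 ≡ 500^2 = 250000 ≡ 397 (mod 551)
550 = 512 + 32 + 4 + 2 in binary powers of 2.
So 9^550 ≡ 397 · 529 · 500 · 81 ≡ 123 (mod 551).
Since 123 ≠ 1, base 9 is a Fermat witness: 551 is composite.

123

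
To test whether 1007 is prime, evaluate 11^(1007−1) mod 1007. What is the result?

11^1 ≡ 11 (mod 1007)
11^2 ≡ 11^2 = 121 ≡ 121 (mod 1007)
11^4 ≡ 121^2 = 14641 ≡ 543 (mod 1007)
11^8 ≡ 543^2 = 294849 ≡ 805 (mod 1007)
11^16 ≡ 805^2 = 648025 ≡ 524 (mod 1007)
11^32 ≡ 524^2 = 274576 ≡ 672 (mod 1007)
11^64 ≡ 672^2 = 451584 ≡ 448 (mod 1007)
11^128 ≡ 448^2 = 200704 ≡ 311 (mod 1007)
11^256 ≡ 311^2 = 96721 ≡ 49 (mod 1007)
11^512 ≡ 49^2 = 2401 ≡ 387 (mod 1007)
1006 = 512 + 256 + 128 + 64 + 32 + 8 + 4 + 2 in binary powers of 2.
So 11^1006 ≡ 387 · 49 · 311 · 448 · 672 · 805 · 543 · 121 ≡ 334 (mod 1007).
Since 334 ≠ 1, base 11 is a Fermat witness: 1007 is composite.

334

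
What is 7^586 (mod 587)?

1

7^1 ≡ 7 (mod 587)
7^2 ≡ 7^2 = 49 ≡ 49 (mod 587)
7^4 ≡ 49^2 = 2401 ≡ 53 (mod 587)
7^8 ≡ 53^2 = 2809 ≡ 461 (mod 587)
7^16 ≡ 461^2 = 212521 ≡ 27 (mod 587)
7^32 ≡ 27^2 = 729 ≡ 142 (mod 587)
7^64 ≡ 142^2 = 20164 ≡ 206 (mod 587)
7^128 ≡ 206^2 = 42436 ≡ 172 (mod 587)
7^256 ≡ 172^2 = 29584 ≡ 234 (mod 587)
7^512 ≡ 234^2 = 54756 ≡ 165 (mod 587)
586 = 512 + 64 + 8 + 2 in binary powers of 2.
So 7^586 ≡ 165 · 206 · 461 · 49 ≡ 1 (mod 587).
Since the result is 1, base 7 gives no evidence that 587 is composite.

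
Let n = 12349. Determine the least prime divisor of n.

53

12349 is odd.
Digit sum 19, not divisible by 3.
Ends in 9: not divisible by 5.
7: 12349 = 7·1764 + 1
11: 12349 = 11·1122 + 7
13: 12349 = 13·949 + 12
17: 12349 = 17·726 + 7
19: 12349 = 19·649 + 18
23: 12349 = 23·536 + 21
29: 12349 = 29·425 + 24
31: 12349 = 31·398 + 11
37: 12349 = 37·333 + 28
41: 12349 = 41·301 + 8
43: 12349 = 43·287 + 8
47: 12349 = 47·262 + 35
53: 12349 = 53·233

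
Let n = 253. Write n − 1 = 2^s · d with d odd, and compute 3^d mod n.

253 − 1 = 252 = 2^2 · 63, so d = 63.
3^1 ≡ 3 (mod 253)
3^2 ≡ 3^2 = 9 ≡ 9 (mod 253)
3^4 ≡ 9^2 = 81 ≡ 81 (mod 253)
3^8 ≡ 81^2 = 6561 ≡ 236 (mod 253)
3^16 ≡ 236^2 = 55696 ≡ 36 (mod 253)
3^32 ≡ 36^2 = 1296 ≡ 31 (mod 253)
63 = 32 + 16 + 8 + 4 + 2 + 1 in binary powers of 2.
So 3^63 ≡ 31 · 36 · 236 · 81 · 9 · 3 ≡ 236 (mod 253).
Squaring chain: 236 → 36; never reaches −1, so base 3 is a Miller–Rabin witness that 253 is composite.

236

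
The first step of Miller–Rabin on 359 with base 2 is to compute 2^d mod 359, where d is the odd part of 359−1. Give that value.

1

359 − 1 = 358 = 2^1 · 179, so d = 179.
2^1 ≡ 2 (mod 359)
2^2 ≡ 2^2 = 4 ≡ 4 (mod 359)
2^4 ≡ 4^2 = 16 ≡ 16 (mod 359)
2^8 ≡ 16^2 = 256 ≡ 256 (mod 359)
2^16 ≡ 256^2 = 65536 ≡ 198 (mod 359)
2^32 ≡ 198^2 = 39204 ≡ 73 (mod 359)
2^64 ≡ 73^2 = 5329 ≡ 303 (mod 359)
2^128 ≡ 303^2 = 91809 ≡ 264 (mod 359)
179 = 128 + 32 + 16 + 2 + 1 in binary powers of 2.
So 2^179 ≡ 264 · 73 · 198 · 4 · 2 ≡ 1 (mod 359).
Since 2^d ≡ 1 (mod 359), base 2 does not prove 359 composite.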